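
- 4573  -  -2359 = -2214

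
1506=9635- 8129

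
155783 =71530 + 84253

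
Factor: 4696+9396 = 2^2*13^1*271^1 = 14092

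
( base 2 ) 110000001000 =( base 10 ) 3080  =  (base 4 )300020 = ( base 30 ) 3ck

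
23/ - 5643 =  - 23/5643 = - 0.00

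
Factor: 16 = 2^4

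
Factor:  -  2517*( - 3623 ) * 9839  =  89722736349= 3^1*839^1*3623^1*9839^1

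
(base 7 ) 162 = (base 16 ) 5D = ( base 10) 93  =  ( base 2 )1011101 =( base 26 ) 3f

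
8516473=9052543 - 536070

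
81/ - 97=-1 + 16/97= - 0.84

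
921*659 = 606939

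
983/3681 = 983/3681 = 0.27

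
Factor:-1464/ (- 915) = 2^3*5^(  -  1 ) = 8/5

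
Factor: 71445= 3^1*5^1*11^1*433^1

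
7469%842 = 733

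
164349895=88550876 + 75799019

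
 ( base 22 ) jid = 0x2585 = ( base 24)gg5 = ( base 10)9605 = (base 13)44ab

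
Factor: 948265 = 5^1 * 189653^1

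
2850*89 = 253650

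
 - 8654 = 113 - 8767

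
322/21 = 46/3=15.33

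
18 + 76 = 94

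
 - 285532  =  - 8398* 34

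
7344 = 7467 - 123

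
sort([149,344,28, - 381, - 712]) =[ - 712, - 381,28, 149 , 344] 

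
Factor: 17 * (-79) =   -  17^1*79^1 = -1343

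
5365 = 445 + 4920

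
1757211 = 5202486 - 3445275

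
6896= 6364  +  532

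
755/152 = 4+147/152 = 4.97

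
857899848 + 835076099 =1692975947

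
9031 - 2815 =6216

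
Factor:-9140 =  - 2^2*5^1*457^1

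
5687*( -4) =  - 22748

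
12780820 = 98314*130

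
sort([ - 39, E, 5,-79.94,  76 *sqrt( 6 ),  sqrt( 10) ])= [ - 79.94,-39,  E, sqrt( 10), 5,  76*sqrt( 6) ] 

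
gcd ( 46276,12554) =2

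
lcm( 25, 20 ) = 100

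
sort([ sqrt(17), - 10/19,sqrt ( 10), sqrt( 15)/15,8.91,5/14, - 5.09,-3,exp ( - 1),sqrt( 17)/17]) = [ - 5.09, - 3, - 10/19, sqrt( 17)/17, sqrt( 15)/15,5/14,exp( - 1 ), sqrt( 10),sqrt( 17 ), 8.91]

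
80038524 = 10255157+69783367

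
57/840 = 19/280 =0.07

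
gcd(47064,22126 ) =74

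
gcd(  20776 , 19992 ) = 392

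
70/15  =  14/3 = 4.67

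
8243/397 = 20 + 303/397 = 20.76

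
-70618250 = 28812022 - 99430272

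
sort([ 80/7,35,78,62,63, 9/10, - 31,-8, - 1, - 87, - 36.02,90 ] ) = [ - 87,-36.02, -31, - 8,-1,  9/10, 80/7,35,62,63,78 , 90]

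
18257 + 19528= 37785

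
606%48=30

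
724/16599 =724/16599=0.04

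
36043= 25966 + 10077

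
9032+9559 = 18591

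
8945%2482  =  1499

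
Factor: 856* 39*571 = 19062264  =  2^3*3^1 * 13^1*107^1*571^1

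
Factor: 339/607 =3^1 *113^1 * 607^( - 1 )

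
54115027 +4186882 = 58301909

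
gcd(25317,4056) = 3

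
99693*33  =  3289869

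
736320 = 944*780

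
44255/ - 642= -44255/642 = -68.93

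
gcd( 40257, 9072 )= 567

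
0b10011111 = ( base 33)4R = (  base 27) 5o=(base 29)5e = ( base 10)159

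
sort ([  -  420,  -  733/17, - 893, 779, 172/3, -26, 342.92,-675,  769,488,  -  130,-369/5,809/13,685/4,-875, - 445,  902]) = [  -  893, - 875,- 675,- 445, - 420, - 130, - 369/5, - 733/17,-26, 172/3, 809/13,685/4 , 342.92, 488,769, 779,902 ] 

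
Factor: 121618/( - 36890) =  - 511/155 = - 5^(  -  1 )*7^1*31^( - 1) * 73^1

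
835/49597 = 835/49597  =  0.02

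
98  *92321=9047458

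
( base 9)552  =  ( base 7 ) 1214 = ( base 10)452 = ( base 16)1c4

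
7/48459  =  7/48459= 0.00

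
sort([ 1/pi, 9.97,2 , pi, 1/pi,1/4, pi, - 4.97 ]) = [ - 4.97 , 1/4, 1/pi, 1/pi , 2 , pi, pi, 9.97 ] 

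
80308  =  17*4724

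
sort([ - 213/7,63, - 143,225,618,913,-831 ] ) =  [-831 ,-143,-213/7, 63 , 225,618,  913 ]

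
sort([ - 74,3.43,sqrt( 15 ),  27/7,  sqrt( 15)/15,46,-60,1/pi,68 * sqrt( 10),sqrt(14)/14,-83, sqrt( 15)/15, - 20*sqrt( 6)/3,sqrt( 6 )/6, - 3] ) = [  -  83, - 74, - 60,-20*sqrt( 6 )/3, - 3, sqrt(15 )/15, sqrt( 15)/15,  sqrt(14)/14, 1/pi, sqrt( 6 )/6,  3.43,27/7,sqrt(15),  46,68*sqrt( 10)]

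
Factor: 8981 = 7^1*1283^1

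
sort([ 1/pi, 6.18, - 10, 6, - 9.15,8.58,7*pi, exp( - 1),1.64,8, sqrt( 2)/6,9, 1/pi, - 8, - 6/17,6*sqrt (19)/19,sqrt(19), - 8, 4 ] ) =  [ -10 , - 9.15, - 8, - 8, - 6/17 , sqrt( 2)/6 , 1/pi , 1/pi,exp ( - 1 ),6*sqrt (19)/19,1.64, 4,sqrt ( 19),6,6.18,8, 8.58,9,7*pi ] 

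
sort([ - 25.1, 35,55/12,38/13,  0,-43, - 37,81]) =[ - 43, - 37, - 25.1,0,38/13 , 55/12,35,81]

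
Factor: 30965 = 5^1*11^1*563^1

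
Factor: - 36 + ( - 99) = -3^3*5^1 = -135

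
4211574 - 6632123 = -2420549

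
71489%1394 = 395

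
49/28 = 7/4 = 1.75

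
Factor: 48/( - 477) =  -16/159 = -2^4  *  3^(  -  1 )* 53^ (-1 ) 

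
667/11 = 667/11 = 60.64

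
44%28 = 16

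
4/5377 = 4/5377 = 0.00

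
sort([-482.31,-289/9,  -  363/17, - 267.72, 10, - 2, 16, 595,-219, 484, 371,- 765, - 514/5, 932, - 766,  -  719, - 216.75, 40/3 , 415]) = [ - 766,-765  , - 719,-482.31,  -  267.72,-219,-216.75,-514/5, - 289/9 , - 363/17, - 2,10,40/3, 16, 371, 415, 484, 595,  932 ] 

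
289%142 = 5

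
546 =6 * 91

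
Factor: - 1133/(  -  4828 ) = 2^( - 2) * 11^1 *17^(-1 ) * 71^( - 1)*103^1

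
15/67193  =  15/67193 = 0.00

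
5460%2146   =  1168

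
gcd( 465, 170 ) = 5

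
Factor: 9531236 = 2^2 * 11^1*13^1*19^1*877^1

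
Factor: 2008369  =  11^1*182579^1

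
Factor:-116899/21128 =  - 841/152=- 2^( - 3)*19^( - 1 )*29^2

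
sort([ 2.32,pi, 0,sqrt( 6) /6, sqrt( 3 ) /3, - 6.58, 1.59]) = [-6.58,0,sqrt( 6) /6,sqrt ( 3)/3, 1.59,2.32, pi ]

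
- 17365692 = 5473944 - 22839636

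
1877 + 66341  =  68218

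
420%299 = 121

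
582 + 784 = 1366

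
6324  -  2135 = 4189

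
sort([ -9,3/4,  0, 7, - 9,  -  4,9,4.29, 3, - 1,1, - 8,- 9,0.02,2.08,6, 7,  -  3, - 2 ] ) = [- 9, - 9, - 9, - 8, - 4,-3, - 2, - 1,0,0.02,3/4 , 1,2.08 , 3,4.29,6,  7,7, 9]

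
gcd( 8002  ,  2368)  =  2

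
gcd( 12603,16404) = 3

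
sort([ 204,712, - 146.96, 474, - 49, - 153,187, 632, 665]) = [ - 153, - 146.96, - 49, 187,204,474, 632, 665, 712 ] 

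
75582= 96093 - 20511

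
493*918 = 452574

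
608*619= 376352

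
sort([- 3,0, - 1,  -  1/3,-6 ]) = [  -  6, - 3,- 1, - 1/3,0 ]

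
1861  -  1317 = 544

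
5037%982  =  127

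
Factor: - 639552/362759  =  - 2^6 * 3^1 *3331^1*362759^(-1 )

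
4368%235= 138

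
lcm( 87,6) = 174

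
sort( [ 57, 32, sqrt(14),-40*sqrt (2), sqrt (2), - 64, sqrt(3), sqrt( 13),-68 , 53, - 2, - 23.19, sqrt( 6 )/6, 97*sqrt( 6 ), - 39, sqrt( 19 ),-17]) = [- 68 ,-64, - 40*sqrt( 2) , - 39, - 23.19, -17 , -2,  sqrt(6)/6, sqrt( 2),sqrt(3),sqrt( 13), sqrt(14 ),sqrt( 19),32, 53,57, 97*sqrt( 6 )] 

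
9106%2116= 642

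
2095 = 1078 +1017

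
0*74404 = 0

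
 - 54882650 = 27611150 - 82493800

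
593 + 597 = 1190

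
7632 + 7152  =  14784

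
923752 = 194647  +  729105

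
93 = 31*3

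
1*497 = 497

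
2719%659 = 83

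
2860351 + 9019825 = 11880176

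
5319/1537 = 3 + 708/1537 = 3.46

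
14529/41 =354+15/41 =354.37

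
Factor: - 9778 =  - 2^1*4889^1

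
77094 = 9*8566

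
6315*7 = 44205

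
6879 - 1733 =5146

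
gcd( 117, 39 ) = 39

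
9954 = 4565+5389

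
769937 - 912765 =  - 142828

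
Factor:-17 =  - 17^1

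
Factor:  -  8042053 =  - 8042053^1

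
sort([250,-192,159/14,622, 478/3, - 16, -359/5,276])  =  [ - 192, - 359/5,  -  16,159/14 , 478/3,250,276, 622 ] 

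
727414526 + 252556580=979971106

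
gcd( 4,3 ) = 1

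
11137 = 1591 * 7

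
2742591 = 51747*53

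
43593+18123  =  61716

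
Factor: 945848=2^3*137^1*863^1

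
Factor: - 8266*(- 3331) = 27534046  =  2^1*3331^1*4133^1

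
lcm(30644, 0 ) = 0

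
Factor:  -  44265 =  - 3^1*5^1*13^1*227^1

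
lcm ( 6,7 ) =42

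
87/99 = 29/33  =  0.88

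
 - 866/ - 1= 866/1 = 866.00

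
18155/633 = 28 + 431/633  =  28.68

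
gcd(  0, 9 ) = 9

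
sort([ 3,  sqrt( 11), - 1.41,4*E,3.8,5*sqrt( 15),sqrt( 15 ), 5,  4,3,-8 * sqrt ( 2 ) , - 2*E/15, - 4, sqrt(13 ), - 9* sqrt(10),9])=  [-9*sqrt(10), - 8*sqrt(2),  -  4,-1.41, - 2*E/15, 3, 3, sqrt(11), sqrt( 13),  3.8,sqrt(15 ),  4,  5, 9, 4*E,5* sqrt(15) ]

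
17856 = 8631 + 9225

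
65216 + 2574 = 67790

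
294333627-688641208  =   - 394307581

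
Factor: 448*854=2^7*7^2* 61^1 = 382592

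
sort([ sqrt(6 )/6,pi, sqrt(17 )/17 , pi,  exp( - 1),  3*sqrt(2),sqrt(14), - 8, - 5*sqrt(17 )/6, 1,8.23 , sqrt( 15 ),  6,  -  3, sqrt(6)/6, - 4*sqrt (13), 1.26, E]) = [ - 4 * sqrt(13), -8, - 5*sqrt(17 )/6, - 3,sqrt(17) /17, exp (-1),sqrt(6)/6,sqrt(6)/6,  1, 1.26, E,pi,pi,sqrt(14),sqrt(15 ),3*sqrt( 2),  6, 8.23 ] 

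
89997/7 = 89997/7 = 12856.71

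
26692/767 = 26692/767= 34.80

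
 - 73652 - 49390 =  - 123042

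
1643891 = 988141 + 655750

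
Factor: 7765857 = 3^2 *11^1*47^1 * 1669^1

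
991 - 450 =541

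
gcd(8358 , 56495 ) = 1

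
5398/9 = 599 + 7/9 = 599.78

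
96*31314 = 3006144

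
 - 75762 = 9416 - 85178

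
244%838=244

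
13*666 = 8658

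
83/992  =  83/992 = 0.08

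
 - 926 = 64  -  990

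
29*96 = 2784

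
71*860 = 61060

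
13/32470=13/32470 = 0.00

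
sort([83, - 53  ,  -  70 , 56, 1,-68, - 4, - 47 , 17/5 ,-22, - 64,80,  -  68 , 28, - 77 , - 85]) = [ -85,-77, - 70 , - 68,  -  68, - 64, - 53, - 47, - 22, - 4, 1, 17/5, 28, 56, 80, 83]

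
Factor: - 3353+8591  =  2^1 *3^3*97^1=5238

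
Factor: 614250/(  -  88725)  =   - 2^1*3^2*5^1 * 13^( - 1) = - 90/13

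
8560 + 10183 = 18743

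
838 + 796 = 1634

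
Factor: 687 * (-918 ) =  - 2^1*3^4*17^1*229^1 = -630666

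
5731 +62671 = 68402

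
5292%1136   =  748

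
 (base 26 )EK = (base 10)384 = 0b110000000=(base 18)136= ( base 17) 15a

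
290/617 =290/617 = 0.47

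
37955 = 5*7591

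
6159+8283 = 14442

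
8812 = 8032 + 780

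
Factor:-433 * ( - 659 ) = 285347 = 433^1*659^1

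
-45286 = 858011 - 903297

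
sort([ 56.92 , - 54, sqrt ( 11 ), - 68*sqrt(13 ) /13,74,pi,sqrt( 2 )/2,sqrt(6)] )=[ - 54, - 68*sqrt ( 13) /13,sqrt( 2)/2,sqrt( 6 ) , pi,sqrt( 11 ),56.92,  74]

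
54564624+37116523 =91681147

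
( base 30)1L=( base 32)1J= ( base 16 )33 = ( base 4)303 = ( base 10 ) 51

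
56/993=56/993 =0.06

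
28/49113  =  28/49113=0.00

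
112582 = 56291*2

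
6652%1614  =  196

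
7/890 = 7/890   =  0.01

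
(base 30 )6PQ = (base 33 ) 5m5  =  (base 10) 6176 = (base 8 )14040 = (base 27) 8ck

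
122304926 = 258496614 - 136191688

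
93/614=93/614 = 0.15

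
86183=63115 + 23068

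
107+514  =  621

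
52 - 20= 32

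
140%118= 22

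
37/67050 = 37/67050 = 0.00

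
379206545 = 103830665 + 275375880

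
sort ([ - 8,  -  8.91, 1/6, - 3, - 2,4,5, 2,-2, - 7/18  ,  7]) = [ - 8.91, - 8,- 3, - 2, - 2 , - 7/18,  1/6,  2,4,5 , 7]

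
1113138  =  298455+814683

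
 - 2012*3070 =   -  6176840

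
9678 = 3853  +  5825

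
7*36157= 253099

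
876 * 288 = 252288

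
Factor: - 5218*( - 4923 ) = 2^1 * 3^2*547^1*2609^1 = 25688214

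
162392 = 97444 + 64948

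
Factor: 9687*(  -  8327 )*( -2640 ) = 212952033360 = 2^4*3^2*5^1*11^2*757^1 * 3229^1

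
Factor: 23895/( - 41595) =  - 27/47 =- 3^3*47^( - 1 )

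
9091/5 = 1818+1/5 = 1818.20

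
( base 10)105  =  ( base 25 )45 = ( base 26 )41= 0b1101001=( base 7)210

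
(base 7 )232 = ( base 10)121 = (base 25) 4l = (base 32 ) 3p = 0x79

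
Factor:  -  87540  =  -2^2*3^1*5^1*1459^1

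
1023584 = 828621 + 194963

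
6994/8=874 + 1/4 = 874.25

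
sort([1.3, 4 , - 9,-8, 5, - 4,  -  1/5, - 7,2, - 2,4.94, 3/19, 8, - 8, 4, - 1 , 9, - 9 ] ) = [ - 9, - 9, - 8,-8,  -  7, - 4, - 2, - 1, - 1/5, 3/19, 1.3,2, 4, 4, 4.94, 5 , 8,9]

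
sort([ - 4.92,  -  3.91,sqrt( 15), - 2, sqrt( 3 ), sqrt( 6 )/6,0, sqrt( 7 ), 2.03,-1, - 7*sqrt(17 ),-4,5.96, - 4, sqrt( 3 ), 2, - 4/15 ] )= [ -7*sqrt(17), - 4.92, - 4, - 4, -3.91, - 2, -1, - 4/15, 0, sqrt(6) /6, sqrt( 3) , sqrt( 3), 2, 2.03, sqrt(7 ),sqrt(15), 5.96]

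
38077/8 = 38077/8 = 4759.62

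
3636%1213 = 1210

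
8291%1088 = 675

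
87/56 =1  +  31/56 =1.55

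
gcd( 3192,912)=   456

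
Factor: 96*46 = 4416 = 2^6*3^1*23^1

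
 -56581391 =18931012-75512403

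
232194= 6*38699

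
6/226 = 3/113 = 0.03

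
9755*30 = 292650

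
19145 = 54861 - 35716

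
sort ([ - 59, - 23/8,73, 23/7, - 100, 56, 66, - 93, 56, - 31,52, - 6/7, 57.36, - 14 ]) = [ - 100, - 93, - 59, - 31, - 14, - 23/8  , - 6/7,23/7, 52 , 56, 56, 57.36, 66 , 73] 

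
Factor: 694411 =157^1 * 4423^1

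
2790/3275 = 558/655 = 0.85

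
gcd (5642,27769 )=7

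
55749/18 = 3097  +  1/6 = 3097.17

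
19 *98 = 1862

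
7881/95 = 7881/95 = 82.96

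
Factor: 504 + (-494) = 10= 2^1*5^1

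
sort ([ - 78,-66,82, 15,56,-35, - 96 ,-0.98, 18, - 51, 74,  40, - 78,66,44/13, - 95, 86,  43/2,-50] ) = [ - 96,- 95,-78, - 78, - 66, - 51, -50, - 35,  -  0.98 , 44/13,  15,18,43/2, 40, 56, 66, 74, 82 , 86]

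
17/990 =17/990 = 0.02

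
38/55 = 38/55 = 0.69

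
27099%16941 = 10158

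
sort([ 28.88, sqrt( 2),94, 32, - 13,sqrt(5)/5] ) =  [ -13,sqrt(5)/5, sqrt(2 ),28.88,32, 94] 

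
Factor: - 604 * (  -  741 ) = 2^2 * 3^1*13^1*19^1*151^1=447564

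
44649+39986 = 84635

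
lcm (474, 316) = 948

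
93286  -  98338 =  - 5052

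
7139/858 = 649/78 = 8.32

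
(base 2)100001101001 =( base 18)6bb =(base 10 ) 2153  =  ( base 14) ADB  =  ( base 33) 1w8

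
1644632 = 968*1699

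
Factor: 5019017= 5019017^1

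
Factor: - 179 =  - 179^1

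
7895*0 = 0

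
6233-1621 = 4612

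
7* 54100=378700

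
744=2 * 372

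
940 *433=407020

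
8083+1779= 9862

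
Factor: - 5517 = -3^2*613^1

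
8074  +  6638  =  14712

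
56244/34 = 28122/17 = 1654.24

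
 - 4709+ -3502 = -8211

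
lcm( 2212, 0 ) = 0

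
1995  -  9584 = -7589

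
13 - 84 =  -71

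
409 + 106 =515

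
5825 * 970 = 5650250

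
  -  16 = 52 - 68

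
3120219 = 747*4177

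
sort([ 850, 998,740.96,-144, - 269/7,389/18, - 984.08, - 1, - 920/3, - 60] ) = [ - 984.08 ,-920/3 , - 144, - 60,-269/7,  -  1,389/18,740.96,850, 998]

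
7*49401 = 345807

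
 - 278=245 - 523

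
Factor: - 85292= - 2^2* 21323^1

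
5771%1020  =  671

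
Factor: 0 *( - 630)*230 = 0^1 = 0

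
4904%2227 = 450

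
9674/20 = 483 + 7/10  =  483.70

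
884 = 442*2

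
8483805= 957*8865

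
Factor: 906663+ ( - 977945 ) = -2^1 * 29^1*1229^1 =-  71282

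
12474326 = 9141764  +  3332562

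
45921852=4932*9311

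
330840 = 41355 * 8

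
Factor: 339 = 3^1*113^1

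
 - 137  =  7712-7849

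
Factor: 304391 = 304391^1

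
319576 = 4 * 79894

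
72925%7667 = 3922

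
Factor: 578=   2^1*17^2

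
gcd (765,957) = 3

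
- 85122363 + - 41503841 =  - 126626204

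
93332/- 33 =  - 93332/33 = - 2828.24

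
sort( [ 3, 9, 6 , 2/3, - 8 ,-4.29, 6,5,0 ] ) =[ - 8, - 4.29,0,2/3, 3,5,  6, 6,9] 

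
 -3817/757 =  - 6 +725/757 = - 5.04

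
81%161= 81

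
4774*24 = 114576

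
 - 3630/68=-54 + 21/34= - 53.38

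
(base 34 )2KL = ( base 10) 3013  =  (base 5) 44023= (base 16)BC5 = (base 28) 3NH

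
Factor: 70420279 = 6521^1*10799^1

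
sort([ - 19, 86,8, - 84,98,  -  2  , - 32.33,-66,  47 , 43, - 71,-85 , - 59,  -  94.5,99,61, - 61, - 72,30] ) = [ - 94.5, - 85,  -  84, - 72, - 71, - 66,- 61,-59, - 32.33, - 19,-2,8, 30,  43,47,61 , 86, 98, 99] 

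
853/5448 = 853/5448 = 0.16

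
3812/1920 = 1+473/480 = 1.99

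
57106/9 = 6345 + 1/9 = 6345.11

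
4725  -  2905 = 1820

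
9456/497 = 9456/497 = 19.03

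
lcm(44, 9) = 396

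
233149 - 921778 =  - 688629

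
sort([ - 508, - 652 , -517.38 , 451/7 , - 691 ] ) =[  -  691, - 652, - 517.38, - 508 , 451/7 ] 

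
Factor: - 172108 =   -  2^2*17^1*2531^1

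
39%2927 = 39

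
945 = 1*945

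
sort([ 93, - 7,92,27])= [-7,27,92,93] 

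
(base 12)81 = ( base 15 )67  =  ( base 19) 52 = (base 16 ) 61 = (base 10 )97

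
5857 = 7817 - 1960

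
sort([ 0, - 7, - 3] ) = [ - 7, - 3,0 ] 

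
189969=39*4871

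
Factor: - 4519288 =  -  2^3*193^1*2927^1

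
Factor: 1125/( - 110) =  - 2^( - 1 )*3^2*5^2*11^ ( - 1 )= -225/22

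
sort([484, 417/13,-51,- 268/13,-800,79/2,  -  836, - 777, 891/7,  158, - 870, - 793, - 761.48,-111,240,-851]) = [- 870, - 851,-836, - 800, - 793,- 777,-761.48, - 111, - 51,-268/13,  417/13, 79/2,  891/7,  158, 240, 484 ]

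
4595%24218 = 4595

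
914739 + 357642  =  1272381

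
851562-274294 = 577268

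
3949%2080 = 1869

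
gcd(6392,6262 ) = 2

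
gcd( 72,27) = 9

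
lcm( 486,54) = 486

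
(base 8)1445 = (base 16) 325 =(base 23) 1c0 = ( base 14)417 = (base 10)805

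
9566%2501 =2063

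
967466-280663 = 686803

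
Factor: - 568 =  - 2^3*71^1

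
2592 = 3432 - 840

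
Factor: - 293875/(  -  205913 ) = 5^3 * 2351^1 * 205913^(  -  1 )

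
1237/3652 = 1237/3652 = 0.34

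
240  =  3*80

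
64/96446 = 32/48223 = 0.00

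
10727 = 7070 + 3657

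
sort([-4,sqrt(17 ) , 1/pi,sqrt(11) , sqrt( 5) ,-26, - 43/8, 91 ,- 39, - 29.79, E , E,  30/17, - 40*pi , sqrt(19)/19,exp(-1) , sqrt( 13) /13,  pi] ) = [-40*pi,-39, - 29.79, - 26,-43/8,  -  4 , sqrt ( 19)/19,sqrt( 13)/13, 1/pi,exp( - 1 ),30/17, sqrt(5) , E, E,pi, sqrt( 11 ), sqrt(17),91] 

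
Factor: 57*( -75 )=-4275 = - 3^2*5^2*19^1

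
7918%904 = 686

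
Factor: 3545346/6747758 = 1772673/3373879 = 3^1*7^2*31^1*389^1 * 3373879^( - 1 )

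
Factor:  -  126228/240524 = -201/383  =  - 3^1*67^1*383^( - 1)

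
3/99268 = 3/99268  =  0.00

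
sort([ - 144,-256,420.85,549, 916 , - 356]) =[ - 356, - 256, - 144, 420.85, 549,916]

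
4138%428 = 286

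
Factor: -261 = - 3^2*29^1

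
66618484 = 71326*934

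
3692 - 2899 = 793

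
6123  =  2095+4028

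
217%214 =3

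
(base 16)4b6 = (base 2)10010110110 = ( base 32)15M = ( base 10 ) 1206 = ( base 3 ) 1122200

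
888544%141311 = 40678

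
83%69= 14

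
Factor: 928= 2^5*29^1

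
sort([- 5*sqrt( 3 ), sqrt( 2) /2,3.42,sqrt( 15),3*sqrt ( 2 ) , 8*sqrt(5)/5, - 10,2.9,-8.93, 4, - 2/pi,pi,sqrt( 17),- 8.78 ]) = [ - 10,-8.93,-8.78,-5*sqrt( 3 ), -2/pi, sqrt( 2 )/2, 2.9, pi, 3.42, 8 * sqrt( 5 ) /5, sqrt( 15),4, sqrt (17 ),3 * sqrt(2) ]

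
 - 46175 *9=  - 415575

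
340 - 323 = 17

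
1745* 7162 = 12497690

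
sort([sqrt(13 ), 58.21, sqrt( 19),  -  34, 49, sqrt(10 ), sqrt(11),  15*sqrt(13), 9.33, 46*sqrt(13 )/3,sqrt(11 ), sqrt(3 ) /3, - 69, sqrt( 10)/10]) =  [ - 69, -34,sqrt ( 10 )/10, sqrt(3)/3, sqrt(10),sqrt(11), sqrt(11), sqrt(13 ), sqrt(19), 9.33, 49 , 15*sqrt(13),46 * sqrt (13)/3,  58.21]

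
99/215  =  99/215 =0.46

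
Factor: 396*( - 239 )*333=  - 2^2*3^4*  11^1*37^1*239^1 = - 31516452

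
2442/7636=1221/3818 = 0.32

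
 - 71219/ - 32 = 2225 + 19/32 = 2225.59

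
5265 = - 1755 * (-3)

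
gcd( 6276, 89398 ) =2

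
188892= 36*5247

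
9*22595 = 203355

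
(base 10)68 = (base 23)2m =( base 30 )28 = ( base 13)53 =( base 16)44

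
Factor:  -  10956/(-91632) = 11/92= 2^(-2)*11^1 *23^( - 1)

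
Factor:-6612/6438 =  - 38/37 = - 2^1*19^1*37^(  -  1)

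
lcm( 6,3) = 6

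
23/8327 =23/8327 = 0.00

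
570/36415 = 114/7283 = 0.02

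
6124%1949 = 277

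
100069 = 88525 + 11544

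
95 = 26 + 69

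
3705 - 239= 3466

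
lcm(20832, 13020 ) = 104160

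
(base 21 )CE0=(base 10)5586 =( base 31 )5P6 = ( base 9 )7586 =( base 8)12722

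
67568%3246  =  2648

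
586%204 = 178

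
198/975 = 66/325 = 0.20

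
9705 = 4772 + 4933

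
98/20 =49/10 = 4.90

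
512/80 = 6+2/5 = 6.40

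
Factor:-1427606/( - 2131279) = 2^1*61^( - 1 )*691^1*1033^1*34939^(-1)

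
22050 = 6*3675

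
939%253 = 180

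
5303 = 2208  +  3095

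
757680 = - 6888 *( - 110 ) 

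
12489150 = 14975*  834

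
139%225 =139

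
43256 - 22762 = 20494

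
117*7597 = 888849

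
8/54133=8/54133 = 0.00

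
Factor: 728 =2^3*7^1 * 13^1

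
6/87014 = 3/43507=   0.00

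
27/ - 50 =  - 27/50  =  - 0.54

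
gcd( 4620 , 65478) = 42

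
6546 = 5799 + 747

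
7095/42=2365/14  =  168.93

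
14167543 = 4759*2977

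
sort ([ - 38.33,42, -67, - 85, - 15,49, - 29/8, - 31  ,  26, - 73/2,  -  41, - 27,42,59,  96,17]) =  [  -  85, - 67,  -  41 ,-38.33,- 73/2, - 31, -27, - 15,-29/8,17,26,42,42,49, 59,96 ] 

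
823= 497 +326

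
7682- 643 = 7039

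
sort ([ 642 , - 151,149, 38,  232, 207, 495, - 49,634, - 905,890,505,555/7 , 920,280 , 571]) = [ - 905 , - 151,-49, 38, 555/7 , 149,  207,232, 280, 495,505, 571, 634, 642,890,920 ] 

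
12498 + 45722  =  58220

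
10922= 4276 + 6646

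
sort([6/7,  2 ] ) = [6/7, 2 ] 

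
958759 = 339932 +618827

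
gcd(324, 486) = 162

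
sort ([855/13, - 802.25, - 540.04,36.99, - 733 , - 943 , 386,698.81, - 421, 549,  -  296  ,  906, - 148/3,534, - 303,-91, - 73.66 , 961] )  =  [ - 943, - 802.25, - 733 , - 540.04, - 421, - 303,-296, - 91, - 73.66, - 148/3,36.99, 855/13, 386,534, 549, 698.81 , 906 , 961 ]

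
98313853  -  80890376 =17423477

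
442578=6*73763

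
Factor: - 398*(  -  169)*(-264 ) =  - 2^4*3^1*11^1 * 13^2*199^1 = - 17757168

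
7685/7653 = 7685/7653 = 1.00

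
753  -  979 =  -226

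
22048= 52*424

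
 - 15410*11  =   - 169510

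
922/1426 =461/713 = 0.65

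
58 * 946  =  54868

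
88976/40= 11122/5 =2224.40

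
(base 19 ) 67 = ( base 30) 41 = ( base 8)171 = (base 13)94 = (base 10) 121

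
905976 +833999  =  1739975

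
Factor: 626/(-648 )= -2^(  -  2)*3^(-4)*313^1 = - 313/324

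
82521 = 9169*9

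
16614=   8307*2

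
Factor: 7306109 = 2693^1 *2713^1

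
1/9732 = 1/9732 = 0.00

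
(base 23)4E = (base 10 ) 106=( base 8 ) 152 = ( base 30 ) 3G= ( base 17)64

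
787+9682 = 10469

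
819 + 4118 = 4937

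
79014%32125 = 14764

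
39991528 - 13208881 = 26782647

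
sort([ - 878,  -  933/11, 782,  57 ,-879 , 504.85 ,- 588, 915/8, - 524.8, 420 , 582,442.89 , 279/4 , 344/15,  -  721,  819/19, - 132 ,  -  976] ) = [  -  976 , -879, - 878,-721, - 588 , - 524.8,-132,- 933/11,344/15 , 819/19 , 57, 279/4, 915/8 , 420,442.89, 504.85,582,782 ]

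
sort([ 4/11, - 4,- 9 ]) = [  -  9, - 4,  4/11 ] 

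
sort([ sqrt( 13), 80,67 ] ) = [ sqrt( 13),67,80]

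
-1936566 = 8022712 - 9959278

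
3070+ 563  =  3633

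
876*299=261924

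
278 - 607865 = -607587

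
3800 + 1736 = 5536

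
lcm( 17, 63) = 1071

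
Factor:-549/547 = -3^2 * 61^1 * 547^( -1)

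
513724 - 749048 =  - 235324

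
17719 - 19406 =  - 1687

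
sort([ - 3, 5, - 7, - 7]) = [ - 7, - 7, -3,5] 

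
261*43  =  11223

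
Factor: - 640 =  - 2^7* 5^1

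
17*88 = 1496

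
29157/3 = 9719 =9719.00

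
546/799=546/799=0.68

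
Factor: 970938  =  2^1 * 3^2* 17^1*19^1*167^1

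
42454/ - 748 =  - 21227/374 = - 56.76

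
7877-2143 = 5734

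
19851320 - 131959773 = - 112108453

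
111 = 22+89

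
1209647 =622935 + 586712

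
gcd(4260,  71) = 71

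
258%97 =64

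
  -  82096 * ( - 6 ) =492576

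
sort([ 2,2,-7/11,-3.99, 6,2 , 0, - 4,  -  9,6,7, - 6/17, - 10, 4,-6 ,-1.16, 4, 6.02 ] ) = [ - 10, - 9, - 6,  -  4,-3.99,-1.16, - 7/11, - 6/17, 0, 2, 2, 2, 4, 4, 6 , 6, 6.02, 7] 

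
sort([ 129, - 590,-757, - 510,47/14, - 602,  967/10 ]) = [ - 757, - 602, - 590,-510, 47/14, 967/10,129]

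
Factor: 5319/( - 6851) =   -  3^3 * 13^(-1) * 17^( - 1) *31^( - 1) * 197^1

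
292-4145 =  - 3853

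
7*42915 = 300405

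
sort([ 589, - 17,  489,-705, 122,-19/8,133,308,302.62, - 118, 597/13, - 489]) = [- 705,-489,-118,-17,-19/8, 597/13,122 , 133,302.62, 308,489,589 ]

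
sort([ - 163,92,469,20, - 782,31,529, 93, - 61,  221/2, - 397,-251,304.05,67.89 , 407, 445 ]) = [-782, - 397, - 251,  -  163,  -  61,20,31, 67.89, 92, 93, 221/2 , 304.05,407,445,469,529]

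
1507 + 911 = 2418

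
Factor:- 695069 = -695069^1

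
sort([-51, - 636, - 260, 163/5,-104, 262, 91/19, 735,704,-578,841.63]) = [ - 636, - 578, - 260, - 104,-51, 91/19,163/5, 262, 704, 735,841.63]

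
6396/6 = 1066 =1066.00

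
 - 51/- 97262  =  51/97262 = 0.00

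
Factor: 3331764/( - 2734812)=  - 19^1*4871^1*75967^( - 1 )= -  92549/75967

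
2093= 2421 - 328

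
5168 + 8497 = 13665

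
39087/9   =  4343 = 4343.00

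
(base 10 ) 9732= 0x2604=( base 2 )10011000000100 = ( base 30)AOC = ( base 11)7348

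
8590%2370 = 1480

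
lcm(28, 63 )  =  252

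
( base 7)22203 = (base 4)1113111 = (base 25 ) 8NE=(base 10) 5589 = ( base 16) 15d5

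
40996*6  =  245976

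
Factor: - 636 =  - 2^2 * 3^1 * 53^1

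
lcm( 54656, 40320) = 2459520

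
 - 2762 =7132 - 9894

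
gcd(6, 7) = 1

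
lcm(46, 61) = 2806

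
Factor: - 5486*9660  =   - 2^3*3^1*5^1*7^1*13^1*23^1 * 211^1 = -52994760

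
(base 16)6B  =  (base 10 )107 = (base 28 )3n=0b1101011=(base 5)412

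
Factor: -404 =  - 2^2*101^1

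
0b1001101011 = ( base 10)619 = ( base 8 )1153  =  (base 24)11j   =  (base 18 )1G7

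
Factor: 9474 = 2^1 * 3^1 * 1579^1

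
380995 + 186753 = 567748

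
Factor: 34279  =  7^1*59^1*83^1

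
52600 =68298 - 15698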